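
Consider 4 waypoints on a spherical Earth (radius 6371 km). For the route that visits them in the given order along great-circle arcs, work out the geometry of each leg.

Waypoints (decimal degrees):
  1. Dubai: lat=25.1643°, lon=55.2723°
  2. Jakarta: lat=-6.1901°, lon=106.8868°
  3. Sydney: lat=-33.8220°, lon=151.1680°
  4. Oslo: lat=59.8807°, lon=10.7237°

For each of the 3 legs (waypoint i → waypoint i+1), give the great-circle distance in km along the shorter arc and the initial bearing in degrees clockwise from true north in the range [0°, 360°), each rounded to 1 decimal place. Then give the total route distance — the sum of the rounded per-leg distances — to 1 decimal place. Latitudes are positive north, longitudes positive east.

Leg 1: dist=6576.5 km, bearing=114.8°
Leg 2: dist=5488.5 km, bearing=130.1°
Leg 3: dist=15946.0 km, bearing=327.6°
Total: 28011.0 km

Leg 1: φ1=0.4391999, φ2=-0.1080376, Δφ=-0.5472375, Δλ=0.9008430 rad; a=sin²(Δφ/2)+cosφ1·cosφ2·sin²(Δλ/2)=0.2435551284; c=2·atan2(√a, √(1-a))=1.032248692; dist=6371·c=6576.456 ≈ 6576.5 km; running total=6576.5 km
Leg 1 bearing: y=sinΔλ·cosφ2=0.77928047, x=cosφ1·sinφ2-sinφ1·cosφ2·cosΔλ=-0.36009173; θ=atan2(y, x)=114.8008° ≈ 114.8°
Leg 2: φ1=-0.1080376, φ2=-0.5903053, Δφ=-0.4822676, Δλ=0.7728527 rad; a=sin²(Δφ/2)+cosφ1·cosφ2·sin²(Δλ/2)=0.1743411667; c=2·atan2(√a, √(1-a))=0.861476680; dist=6371·c=5488.468 ≈ 5488.5 km; running total=12065.0 km
Leg 2 bearing: y=sinΔλ·cosφ2=0.58002790, x=cosφ1·sinφ2-sinφ1·cosφ2·cosΔλ=-0.48923709; θ=atan2(y, x)=130.1467° ≈ 130.1°
Leg 3: φ1=-0.5903053, φ2=1.0451154, Δφ=1.6354206, Δλ=-2.4512155 rad; a=sin²(Δφ/2)+cosφ1·cosφ2·sin²(Δλ/2)=0.9014403972; c=2·atan2(√a, √(1-a))=2.502908355; dist=6371·c=15946.029 ≈ 15946.0 km; running total=28011.0 km
Leg 3 bearing: y=sinΔλ·cosφ2=-0.31956168, x=cosφ1·sinφ2-sinφ1·cosφ2·cosΔλ=0.50325219; θ=atan2(y, x)=-32.4153° <0 so +360° → 327.5847° ≈ 327.6°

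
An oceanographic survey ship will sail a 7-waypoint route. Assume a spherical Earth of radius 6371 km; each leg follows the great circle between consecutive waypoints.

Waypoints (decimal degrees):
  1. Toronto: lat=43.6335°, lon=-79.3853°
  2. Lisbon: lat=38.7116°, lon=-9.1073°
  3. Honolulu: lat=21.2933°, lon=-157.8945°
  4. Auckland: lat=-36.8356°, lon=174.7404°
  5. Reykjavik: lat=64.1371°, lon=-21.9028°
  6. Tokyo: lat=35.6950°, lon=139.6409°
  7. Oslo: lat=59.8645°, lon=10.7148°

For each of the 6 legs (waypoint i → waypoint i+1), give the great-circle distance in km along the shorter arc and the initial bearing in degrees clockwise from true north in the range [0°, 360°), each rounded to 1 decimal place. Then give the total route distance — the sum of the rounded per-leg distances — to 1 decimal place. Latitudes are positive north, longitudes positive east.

Leg 1: dist=5729.6 km, bearing=69.8°
Leg 2: dist=12592.4 km, bearing=328.3°
Leg 3: dist=7072.5 km, bearing=204.2°
Leg 4: dist=16782.0 km, bearing=14.9°
Leg 5: dist=8796.2 km, bearing=15.2°
Leg 6: dist=8408.1 km, bearing=336.2°
Total: 59380.8 km

Leg 1: φ1=0.7615482, φ2=0.6756449, Δφ=-0.0859034, Δλ=1.2265825 rad; a=sin²(Δφ/2)+cosφ1·cosφ2·sin²(Δλ/2)=0.1889324607; c=2·atan2(√a, √(1-a))=0.899329462; dist=6371·c=5729.628 ≈ 5729.6 km; running total=5729.6 km
Leg 1 bearing: y=sinΔλ·cosφ2=0.73453200, x=cosφ1·sinφ2-sinφ1·cosφ2·cosΔλ=0.27094407; θ=atan2(y, x)=69.7527° ≈ 69.8°
Leg 2: φ1=0.6756449, φ2=0.3716382, Δφ=-0.3040067, Δλ=-2.5968265 rad; a=sin²(Δφ/2)+cosφ1·cosφ2·sin²(Δλ/2)=0.6973432423; c=2·atan2(√a, √(1-a))=1.976522936; dist=6371·c=12592.428 ≈ 12592.4 km; running total=18322.0 km
Leg 2 bearing: y=sinΔλ·cosφ2=-0.48284125, x=cosφ1·sinφ2-sinφ1·cosφ2·cosΔλ=0.78172048; θ=atan2(y, x)=-31.7022° <0 so +360° → 328.2978° ≈ 328.3°
Leg 3: φ1=0.3716382, φ2=-0.6429025, Δφ=-1.0145407, Δλ=5.8055742 rad; a=sin²(Δφ/2)+cosφ1·cosφ2·sin²(Δλ/2)=0.2777197572; c=2·atan2(√a, √(1-a))=1.110112793; dist=6371·c=7072.529 ≈ 7072.5 km; running total=25394.5 km
Leg 3 bearing: y=sinΔλ·cosφ2=-0.36789216, x=cosφ1·sinφ2-sinφ1·cosφ2·cosΔλ=-0.81671374; θ=atan2(y, x)=-155.7506° <0 so +360° → 204.2494° ≈ 204.2°
Leg 4: φ1=-0.6429025, φ2=1.1194036, Δφ=1.7623061, Δλ=-3.4320713 rad; a=sin²(Δφ/2)+cosφ1·cosφ2·sin²(Δλ/2)=0.9369895015; c=2·atan2(√a, √(1-a))=2.634127184; dist=6371·c=16782.024 ≈ 16782.0 km; running total=42176.5 km
Leg 4 bearing: y=sinΔλ·cosφ2=0.12493791, x=cosφ1·sinφ2-sinφ1·cosφ2·cosΔλ=0.46962881; θ=atan2(y, x)=14.8976° ≈ 14.9°
Leg 5: φ1=1.1194036, φ2=0.6229953, Δφ=-0.4964083, Δλ=2.8194695 rad; a=sin²(Δφ/2)+cosφ1·cosφ2·sin²(Δλ/2)=0.4055083911; c=2·atan2(√a, √(1-a))=1.380669724; dist=6371·c=8796.247 ≈ 8796.2 km; running total=50972.7 km
Leg 5 bearing: y=sinΔλ·cosφ2=0.25710655, x=cosφ1·sinφ2-sinφ1·cosφ2·cosΔλ=0.94772441; θ=atan2(y, x)=15.1784° ≈ 15.2°
Leg 6: φ1=0.6229953, φ2=1.0448326, Δφ=0.4218374, Δλ=-2.2501849 rad; a=sin²(Δφ/2)+cosφ1·cosφ2·sin²(Δλ/2)=0.3757873638; c=2·atan2(√a, √(1-a))=1.319742103; dist=6371·c=8408.077 ≈ 8408.1 km; running total=59380.8 km
Leg 6 bearing: y=sinΔλ·cosφ2=-0.39057074, x=cosφ1·sinφ2-sinφ1·cosφ2·cosΔλ=0.88641942; θ=atan2(y, x)=-23.7791° <0 so +360° → 336.2209° ≈ 336.2°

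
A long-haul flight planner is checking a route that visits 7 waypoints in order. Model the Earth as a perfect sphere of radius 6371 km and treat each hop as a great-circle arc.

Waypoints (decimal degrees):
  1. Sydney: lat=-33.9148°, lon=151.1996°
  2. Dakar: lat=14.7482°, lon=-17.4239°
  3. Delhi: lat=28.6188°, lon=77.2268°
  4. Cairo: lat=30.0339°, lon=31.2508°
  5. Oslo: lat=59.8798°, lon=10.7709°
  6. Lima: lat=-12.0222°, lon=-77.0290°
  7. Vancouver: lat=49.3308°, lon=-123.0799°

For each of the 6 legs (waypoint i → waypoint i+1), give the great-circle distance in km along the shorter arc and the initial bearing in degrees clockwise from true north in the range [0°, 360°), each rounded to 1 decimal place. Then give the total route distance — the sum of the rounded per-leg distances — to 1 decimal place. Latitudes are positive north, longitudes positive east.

Leg 1: dist=17596.4 km, bearing=211.0°
Leg 2: dist=9669.1 km, bearing=61.2°
Leg 3: dist=4429.6 km, bearing=283.7°
Leg 4: dist=3654.9 km, bearing=341.1°
Leg 5: dist=11039.9 km, bearing=262.0°
Leg 6: dist=8170.4 km, bearing=330.7°
Total: 54560.3 km

Leg 1: φ1=-0.5919249, φ2=0.2574046, Δφ=0.8493296, Δλ=-2.9430353 rad; a=sin²(Δφ/2)+cosφ1·cosφ2·sin²(Δλ/2)=0.9643999964; c=2·atan2(√a, √(1-a))=2.761957743; dist=6371·c=17596.433 ≈ 17596.4 km; running total=17596.4 km
Leg 1 bearing: y=sinΔλ·cosφ2=-0.19075648, x=cosφ1·sinφ2-sinφ1·cosφ2·cosΔλ=-0.31771456; θ=atan2(y, x)=-149.0193° <0 so +360° → 210.9807° ≈ 211.0°
Leg 2: φ1=0.2574046, φ2=0.4994923, Δφ=0.2420876, Δλ=1.6519664 rad; a=sin²(Δφ/2)+cosφ1·cosφ2·sin²(Δλ/2)=0.4734476650; c=2·atan2(√a, √(1-a))=1.517666665; dist=6371·c=9669.054 ≈ 9669.1 km; running total=27265.5 km
Leg 2 bearing: y=sinΔλ·cosφ2=0.87493564, x=cosφ1·sinφ2-sinφ1·cosφ2·cosΔλ=0.48131853; θ=atan2(y, x)=61.1840° ≈ 61.2°
Leg 3: φ1=0.4994923, φ2=0.5241904, Δφ=0.0246982, Δλ=-0.8024326 rad; a=sin²(Δφ/2)+cosφ1·cosφ2·sin²(Δλ/2)=0.1160616831; c=2·atan2(√a, √(1-a))=0.695276456; dist=6371·c=4429.606 ≈ 4429.6 km; running total=31695.1 km
Leg 3 bearing: y=sinΔλ·cosφ2=-0.62250166, x=cosφ1·sinφ2-sinφ1·cosφ2·cosΔλ=0.15118582; θ=atan2(y, x)=-76.3490° <0 so +360° → 283.6510° ≈ 283.7°
Leg 4: φ1=0.5241904, φ2=1.0450997, Δφ=0.5209092, Δλ=-0.3574417 rad; a=sin²(Δφ/2)+cosφ1·cosφ2·sin²(Δλ/2)=0.0800457632; c=2·atan2(√a, √(1-a))=0.573681768; dist=6371·c=3654.927 ≈ 3654.9 km; running total=35350.0 km
Leg 4 bearing: y=sinΔλ·cosφ2=-0.17557466, x=cosφ1·sinφ2-sinφ1·cosφ2·cosΔλ=0.51354386; θ=atan2(y, x)=-18.8750° <0 so +360° → 341.1250° ≈ 341.1°
Leg 5: φ1=1.0450997, φ2=-0.2098270, Δφ=-1.2549266, Δλ=-1.5323973 rad; a=sin²(Δφ/2)+cosφ1·cosφ2·sin²(Δλ/2)=0.5806620890; c=2·atan2(√a, √(1-a))=1.732828586; dist=6371·c=11039.851 ≈ 11039.9 km; running total=46389.9 km
Leg 5 bearing: y=sinΔλ·cosφ2=-0.97734599, x=cosφ1·sinφ2-sinφ1·cosφ2·cosΔλ=-0.13700121; θ=atan2(y, x)=-97.9795° <0 so +360° → 262.0205° ≈ 262.0°
Leg 6: φ1=-0.2098270, φ2=0.8609849, Δφ=1.0708119, Δλ=-0.8037398 rad; a=sin²(Δφ/2)+cosφ1·cosφ2·sin²(Δλ/2)=0.3578097456; c=2·atan2(√a, √(1-a))=1.282436131; dist=6371·c=8170.401 ≈ 8170.4 km; running total=54560.3 km
Leg 6 bearing: y=sinΔλ·cosφ2=-0.46918909, x=cosφ1·sinφ2-sinφ1·cosφ2·cosΔλ=0.83605581; θ=atan2(y, x)=-29.3009° <0 so +360° → 330.6991° ≈ 330.7°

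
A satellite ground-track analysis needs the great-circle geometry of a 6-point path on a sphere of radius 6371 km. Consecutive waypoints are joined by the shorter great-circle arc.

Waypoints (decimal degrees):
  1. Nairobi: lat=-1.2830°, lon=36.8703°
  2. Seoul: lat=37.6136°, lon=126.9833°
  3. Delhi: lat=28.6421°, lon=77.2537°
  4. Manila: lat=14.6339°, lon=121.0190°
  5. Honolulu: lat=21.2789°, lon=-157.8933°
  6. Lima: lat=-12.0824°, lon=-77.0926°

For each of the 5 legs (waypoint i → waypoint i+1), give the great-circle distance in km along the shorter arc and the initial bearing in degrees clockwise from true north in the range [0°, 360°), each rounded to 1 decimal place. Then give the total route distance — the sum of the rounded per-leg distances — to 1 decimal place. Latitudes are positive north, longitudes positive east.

Leg 1: dist=10104.6 km, bearing=52.4°
Leg 2: dist=4681.7 km, bearing=272.9°
Leg 3: dist=4753.4 km, bearing=99.6°
Leg 4: dist=8520.0 km, bearing=71.1°
Leg 5: dist=9563.1 km, bearing=104.6°
Total: 37622.8 km

Leg 1: φ1=-0.0223926, φ2=0.6564812, Δφ=0.6788737, Δλ=1.5727685 rad; a=sin²(Δφ/2)+cosφ1·cosφ2·sin²(Δλ/2)=0.5076138412; c=2·atan2(√a, √(1-a))=1.586024598; dist=6371·c=10104.563 ≈ 10104.6 km; running total=10104.6 km
Leg 1 bearing: y=sinΔλ·cosφ2=0.79214325, x=cosφ1·sinφ2-sinφ1·cosφ2·cosΔλ=0.61014522; θ=atan2(y, x)=52.3949° ≈ 52.4°
Leg 2: φ1=0.6564812, φ2=0.4998989, Δφ=-0.1565822, Δλ=-0.8679453 rad; a=sin²(Δφ/2)+cosφ1·cosφ2·sin²(Δλ/2)=0.1290317587; c=2·atan2(√a, √(1-a))=0.734842320; dist=6371·c=4681.680 ≈ 4681.7 km; running total=14786.3 km
Leg 2 bearing: y=sinΔλ·cosφ2=-0.66963454, x=cosφ1·sinφ2-sinφ1·cosφ2·cosΔλ=0.03346406; θ=atan2(y, x)=-87.1391° <0 so +360° → 272.8609° ≈ 272.9°
Leg 3: φ1=0.4998989, φ2=0.2554097, Δφ=-0.2444892, Δλ=0.7638486 rad; a=sin²(Δφ/2)+cosφ1·cosφ2·sin²(Δλ/2)=0.1328266494; c=2·atan2(√a, √(1-a))=0.746092615; dist=6371·c=4753.356 ≈ 4753.4 km; running total=19539.7 km
Leg 3 bearing: y=sinΔλ·cosφ2=0.66926689, x=cosφ1·sinφ2-sinφ1·cosφ2·cosΔλ=-0.11321109; θ=atan2(y, x)=99.6011° ≈ 99.6°
Leg 4: φ1=0.2554097, φ2=0.3713869, Δφ=0.1159771, Δλ=-4.8679380 rad; a=sin²(Δφ/2)+cosφ1·cosφ2·sin²(Δλ/2)=0.3843183363; c=2·atan2(√a, √(1-a))=1.337317527; dist=6371·c=8520.04997 ≈ 8520.0 km; running total=28059.7 km
Leg 4 bearing: y=sinΔλ·cosφ2=0.92057467, x=cosφ1·sinφ2-sinφ1·cosφ2·cosΔλ=0.31466377; θ=atan2(y, x)=71.1289° ≈ 71.1°
Leg 5: φ1=0.3713869, φ2=-0.2108777, Δφ=-0.5822645, Δλ=1.4102383 rad; a=sin²(Δφ/2)+cosφ1·cosφ2·sin²(Δλ/2)=0.4651466383; c=2·atan2(√a, √(1-a))=1.501033028; dist=6371·c=9563.081 ≈ 9563.1 km; running total=37622.8 km
Leg 5 bearing: y=sinΔλ·cosφ2=0.96527072, x=cosφ1·sinφ2-sinφ1·cosφ2·cosΔλ=-0.25178048; θ=atan2(y, x)=104.6192° ≈ 104.6°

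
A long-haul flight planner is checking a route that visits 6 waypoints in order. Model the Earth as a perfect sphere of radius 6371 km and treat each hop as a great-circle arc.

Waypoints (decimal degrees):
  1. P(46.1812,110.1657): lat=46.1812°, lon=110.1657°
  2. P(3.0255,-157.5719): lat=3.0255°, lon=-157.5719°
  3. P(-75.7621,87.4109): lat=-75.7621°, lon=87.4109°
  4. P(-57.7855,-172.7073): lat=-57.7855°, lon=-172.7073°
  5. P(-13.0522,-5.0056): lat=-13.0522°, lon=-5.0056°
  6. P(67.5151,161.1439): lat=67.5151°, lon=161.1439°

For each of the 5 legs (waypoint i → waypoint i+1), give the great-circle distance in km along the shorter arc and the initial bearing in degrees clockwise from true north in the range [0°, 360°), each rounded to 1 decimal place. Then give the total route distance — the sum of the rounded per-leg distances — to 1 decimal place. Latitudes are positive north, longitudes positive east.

Leg 1: dist=9938.8 km, bearing=86.3°
Leg 2: dist=10999.2 km, bearing=193.0°
Leg 3: dist=4125.5 km, bearing=119.5°
Leg 4: dist=12058.1 km, bearing=167.4°
Leg 5: dist=13874.7 km, bearing=6.4°
Total: 50996.3 km

Leg 1: φ1=0.8060140, φ2=0.0528049, Δφ=-0.7532091, Δλ=-4.6729027 rad; a=sin²(Δφ/2)+cosφ1·cosφ2·sin²(Δλ/2)=0.4946057684; c=2·atan2(√a, √(1-a))=1.560007654; dist=6371·c=9938.809 ≈ 9938.8 km; running total=9938.8 km
Leg 1 bearing: y=sinΔλ·cosφ2=0.99782775, x=cosφ1·sinφ2-sinφ1·cosφ2·cosΔλ=0.06498768; θ=atan2(y, x)=86.2736° ≈ 86.3°
Leg 2: φ1=0.0528049, φ2=-1.3222981, Δφ=-1.3751030, Δλ=4.2757565 rad; a=sin²(Δφ/2)+cosφ1·cosφ2·sin²(Δλ/2)=0.5775117222; c=2·atan2(√a, √(1-a))=1.726447511; dist=6371·c=10999.197 ≈ 10999.2 km; running total=20938.0 km
Leg 2 bearing: y=sinΔλ·cosφ2=-0.22287392, x=cosφ1·sinφ2-sinφ1·cosφ2·cosΔλ=-0.96244218; θ=atan2(y, x)=-166.9618° <0 so +360° → 193.0382° ≈ 193.0°
Leg 3: φ1=-1.3222981, φ2=-1.0085472, Δφ=0.3137509, Δλ=-4.5399190 rad; a=sin²(Δφ/2)+cosφ1·cosφ2·sin²(Δλ/2)=0.1012156408; c=2·atan2(√a, √(1-a))=0.647542368; dist=6371·c=4125.492 ≈ 4125.5 km; running total=25063.5 km
Leg 3 bearing: y=sinΔλ·cosφ2=0.52518142, x=cosφ1·sinφ2-sinφ1·cosφ2·cosΔλ=-0.29676357; θ=atan2(y, x)=119.4694° ≈ 119.5°
Leg 4: φ1=-1.0085472, φ2=-0.2278039, Δφ=0.7807434, Δλ=2.9269468 rad; a=sin²(Δφ/2)+cosφ1·cosφ2·sin²(Δλ/2)=0.6581639126; c=2·atan2(√a, √(1-a))=1.892652355; dist=6371·c=12058.088 ≈ 12058.1 km; running total=37121.6 km
Leg 4 bearing: y=sinΔλ·cosφ2=0.20749845, x=cosφ1·sinφ2-sinφ1·cosφ2·cosΔλ=-0.92567873; θ=atan2(y, x)=167.3655° ≈ 167.4°
Leg 5: φ1=-0.2278039, φ2=1.1783608, Δφ=1.4061647, Δλ=2.8998558 rad; a=sin²(Δφ/2)+cosφ1·cosφ2·sin²(Δλ/2)=0.7851986609; c=2·atan2(√a, √(1-a))=2.177785832; dist=6371·c=13874.674 ≈ 13874.7 km; running total=50996.3 km
Leg 5 bearing: y=sinΔλ·cosφ2=0.09155203, x=cosφ1·sinφ2-sinφ1·cosφ2·cosΔλ=0.81625065; θ=atan2(y, x)=6.3996° ≈ 6.4°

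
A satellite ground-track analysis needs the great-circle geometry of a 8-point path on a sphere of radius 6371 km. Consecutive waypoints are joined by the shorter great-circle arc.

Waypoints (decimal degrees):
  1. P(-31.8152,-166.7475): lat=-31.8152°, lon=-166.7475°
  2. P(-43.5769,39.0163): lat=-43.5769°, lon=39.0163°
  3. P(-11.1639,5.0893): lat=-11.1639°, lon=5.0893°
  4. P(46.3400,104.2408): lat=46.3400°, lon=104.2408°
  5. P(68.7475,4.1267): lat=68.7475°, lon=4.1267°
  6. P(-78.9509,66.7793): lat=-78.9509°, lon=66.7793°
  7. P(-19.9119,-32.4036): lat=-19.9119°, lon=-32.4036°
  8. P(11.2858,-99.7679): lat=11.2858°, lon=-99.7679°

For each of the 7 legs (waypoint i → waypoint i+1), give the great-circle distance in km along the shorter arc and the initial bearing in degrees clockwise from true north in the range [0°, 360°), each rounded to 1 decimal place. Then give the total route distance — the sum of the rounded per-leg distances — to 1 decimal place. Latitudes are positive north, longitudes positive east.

Leg 1: φ1=-0.5552800, φ2=-0.7605604, Δφ=-0.2052804, Δλ=3.5912558 rad; a=sin²(Δφ/2)+cosφ1·cosφ2·sin²(Δλ/2)=0.5955039293; c=2·atan2(√a, √(1-a))=1.762985134; dist=6371·c=11231.978 ≈ 11232.0 km; running total=11232.0 km
Leg 1 bearing: y=sinΔλ·cosφ2=-0.31489095, x=cosφ1·sinφ2-sinφ1·cosφ2·cosΔλ=-0.92970946; θ=atan2(y, x)=-161.2889° <0 so +360° → 198.7111° ≈ 198.7°
Leg 2: φ1=-0.7605604, φ2=-0.1948468, Δφ=0.5657136, Δλ=-0.5921379 rad; a=sin²(Δφ/2)+cosφ1·cosφ2·sin²(Δλ/2)=0.1383989174; c=2·atan2(√a, √(1-a))=0.762368650; dist=6371·c=4857.051 ≈ 4857.1 km; running total=16089.1 km
Leg 2 bearing: y=sinΔλ·cosφ2=-0.54757476, x=cosφ1·sinφ2-sinφ1·cosφ2·cosΔλ=0.42088064; θ=atan2(y, x)=-52.4532° <0 so +360° → 307.5468° ≈ 307.5°
Leg 3: φ1=-0.1948468, φ2=0.8087856, Δφ=1.0036324, Δλ=1.7305201 rad; a=sin²(Δφ/2)+cosφ1·cosφ2·sin²(Δλ/2)=0.6238976322; c=2·atan2(√a, √(1-a))=1.821200208; dist=6371·c=11602.867 ≈ 11602.9 km; running total=27692.0 km
Leg 3 bearing: y=sinΔλ·cosφ2=0.68158987, x=cosφ1·sinφ2-sinφ1·cosφ2·cosΔλ=0.68850037; θ=atan2(y, x)=44.7110° ≈ 44.7°
Leg 4: φ1=0.8087856, φ2=1.1998702, Δφ=0.3910847, Δλ=-1.7473207 rad; a=sin²(Δφ/2)+cosφ1·cosφ2·sin²(Δλ/2)=0.1848483275; c=2·atan2(√a, √(1-a))=0.888852444; dist=6371·c=5662.879 ≈ 5662.9 km; running total=33354.9 km
Leg 4 bearing: y=sinΔλ·cosφ2=-0.35684578, x=cosφ1·sinφ2-sinφ1·cosφ2·cosΔλ=0.68947718; θ=atan2(y, x)=-27.3643° <0 so +360° → 332.6357° ≈ 332.6°
Leg 5: φ1=1.1998702, φ2=-1.3779532, Δφ=-2.5778234, Δλ=1.0934942 rad; a=sin²(Δφ/2)+cosφ1·cosφ2·sin²(Δλ/2)=0.9414014885; c=2·atan2(√a, √(1-a))=2.652592513; dist=6371·c=16899.667 ≈ 16899.7 km; running total=50254.6 km
Leg 5 bearing: y=sinΔλ·cosφ2=0.17023084, x=cosφ1·sinφ2-sinφ1·cosφ2·cosΔλ=-0.43781316; θ=atan2(y, x)=158.7529° ≈ 158.8°
Leg 6: φ1=-1.3779532, φ2=-0.3475282, Δφ=1.0304249, Δλ=-1.7310682 rad; a=sin²(Δφ/2)+cosφ1·cosφ2·sin²(Δλ/2)=0.3472473228; c=2·atan2(√a, √(1-a))=1.260327214; dist=6371·c=8029.545 ≈ 8029.5 km; running total=58284.1 km
Leg 6 bearing: y=sinΔλ·cosφ2=-0.92816753, x=cosφ1·sinφ2-sinφ1·cosφ2·cosΔλ=-0.21253593; θ=atan2(y, x)=-102.8975° <0 so +360° → 257.1025° ≈ 257.1°
Leg 7: φ1=-0.3475282, φ2=0.1969744, Δφ=0.5445026, Δλ=-1.1757288 rad; a=sin²(Δφ/2)+cosφ1·cosφ2·sin²(Δλ/2)=0.3558934387; c=2·atan2(√a, √(1-a))=1.278436076; dist=6371·c=8144.916 ≈ 8144.9 km; running total=66429.0 km
Leg 7 bearing: y=sinΔλ·cosφ2=-0.90512328, x=cosφ1·sinφ2-sinφ1·cosφ2·cosΔλ=0.31254605; θ=atan2(y, x)=-70.9498° <0 so +360° → 289.0502° ≈ 289.1°

Leg 1: dist=11232.0 km, bearing=198.7°
Leg 2: dist=4857.1 km, bearing=307.5°
Leg 3: dist=11602.9 km, bearing=44.7°
Leg 4: dist=5662.9 km, bearing=332.6°
Leg 5: dist=16899.7 km, bearing=158.8°
Leg 6: dist=8029.5 km, bearing=257.1°
Leg 7: dist=8144.9 km, bearing=289.1°
Total: 66429.0 km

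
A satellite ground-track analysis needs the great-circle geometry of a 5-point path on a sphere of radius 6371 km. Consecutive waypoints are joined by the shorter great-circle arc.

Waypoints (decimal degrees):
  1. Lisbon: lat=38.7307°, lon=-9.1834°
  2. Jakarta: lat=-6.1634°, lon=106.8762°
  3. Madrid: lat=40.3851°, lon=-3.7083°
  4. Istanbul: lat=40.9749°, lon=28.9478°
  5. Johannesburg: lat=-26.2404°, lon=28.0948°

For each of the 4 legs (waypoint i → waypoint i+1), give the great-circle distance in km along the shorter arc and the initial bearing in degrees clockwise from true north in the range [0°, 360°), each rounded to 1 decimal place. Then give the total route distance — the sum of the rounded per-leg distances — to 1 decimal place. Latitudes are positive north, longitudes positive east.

Leg 1: dist=12684.3 km, bearing=78.0°
Leg 2: dist=12189.5 km, bearing=310.8°
Leg 3: dist=2738.4 km, bearing=77.9°
Leg 4: dist=7474.5 km, bearing=180.8°
Total: 35086.7 km

Leg 1: φ1=0.6759782, φ2=-0.1075716, Δφ=-0.7835499, Δλ=2.0256221 rad; a=sin²(Δφ/2)+cosφ1·cosφ2·sin²(Δλ/2)=0.7039465698; c=2·atan2(√a, √(1-a))=1.990941648; dist=6371·c=12684.289 ≈ 12684.3 km; running total=12684.3 km
Leg 1 bearing: y=sinΔλ·cosφ2=0.89314494, x=cosφ1·sinφ2-sinφ1·cosφ2·cosΔλ=0.18951331; θ=atan2(y, x)=78.0203° ≈ 78.0°
Leg 2: φ1=-0.1075716, φ2=0.7048530, Δφ=0.8124246, Δλ=-1.9300636 rad; a=sin²(Δφ/2)+cosφ1·cosφ2·sin²(Δλ/2)=0.6679114793; c=2·atan2(√a, √(1-a))=1.913275119; dist=6371·c=12189.476 ≈ 12189.5 km; running total=24873.8 km
Leg 2 bearing: y=sinΔλ·cosφ2=-0.71307541, x=cosφ1·sinφ2-sinφ1·cosφ2·cosΔλ=0.61542375; θ=atan2(y, x)=-49.2040° <0 so +360° → 310.7960° ≈ 310.8°
Leg 3: φ1=0.7048530, φ2=0.7151469, Δφ=0.0102940, Δλ=0.5699565 rad; a=sin²(Δφ/2)+cosφ1·cosφ2·sin²(Δλ/2)=0.0454800282; c=2·atan2(√a, √(1-a))=0.429821987; dist=6371·c=2738.396 ≈ 2738.4 km; running total=27612.2 km
Leg 3 bearing: y=sinΔλ·cosφ2=0.40739286, x=cosφ1·sinφ2-sinφ1·cosφ2·cosΔλ=0.08762100; θ=atan2(y, x)=77.8619° ≈ 77.9°
Leg 4: φ1=0.7151469, φ2=-0.4579814, Δφ=-1.1731283, Δλ=-0.0148877 rad; a=sin²(Δφ/2)+cosφ1·cosφ2·sin²(Δλ/2)=0.3064028216; c=2·atan2(√a, √(1-a))=1.173209689; dist=6371·c=7474.519 ≈ 7474.5 km; running total=35086.7 km
Leg 4 bearing: y=sinΔλ·cosφ2=-0.01335294, x=cosφ1·sinφ2-sinφ1·cosφ2·cosΔλ=-0.92190142; θ=atan2(y, x)=-179.1702° <0 so +360° → 180.8298° ≈ 180.8°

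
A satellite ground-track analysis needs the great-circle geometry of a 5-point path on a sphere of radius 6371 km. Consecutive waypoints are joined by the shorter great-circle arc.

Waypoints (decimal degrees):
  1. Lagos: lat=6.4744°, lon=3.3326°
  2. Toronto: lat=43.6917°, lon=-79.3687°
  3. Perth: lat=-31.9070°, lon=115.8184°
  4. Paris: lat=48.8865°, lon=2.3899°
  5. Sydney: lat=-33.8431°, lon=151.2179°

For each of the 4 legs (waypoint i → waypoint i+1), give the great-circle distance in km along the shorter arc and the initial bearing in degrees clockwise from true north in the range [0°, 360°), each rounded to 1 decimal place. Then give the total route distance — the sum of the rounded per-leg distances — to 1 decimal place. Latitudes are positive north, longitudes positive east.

Leg 1: dist=8924.6 km, bearing=313.3°
Leg 2: dist=18150.7 km, bearing=309.6°
Leg 3: dist=14269.3 km, bearing=309.7°
Leg 4: dist=16955.4 km, bearing=68.5°
Total: 58300.0 km

Leg 1: φ1=0.1129996, φ2=0.7625640, Δφ=0.6495644, Δλ=-1.4434100 rad; a=sin²(Δφ/2)+cosφ1·cosφ2·sin²(Δλ/2)=0.4154171426; c=2·atan2(√a, √(1-a))=1.400813204; dist=6371·c=8924.581 ≈ 8924.6 km; running total=8924.6 km
Leg 1 bearing: y=sinΔλ·cosφ2=-0.71720844, x=cosφ1·sinφ2-sinφ1·cosφ2·cosΔλ=0.67601406; θ=atan2(y, x)=-46.6936° <0 so +360° → 313.3064° ≈ 313.3°
Leg 2: φ1=0.7625640, φ2=-0.5568822, Δφ=-1.3194462, Δλ=3.4066576 rad; a=sin²(Δφ/2)+cosφ1·cosφ2·sin²(Δλ/2)=0.9787423568; c=2·atan2(√a, √(1-a))=2.848949500; dist=6371·c=18150.657 ≈ 18150.7 km; running total=27075.3 km
Leg 2 bearing: y=sinΔλ·cosφ2=-0.22238981, x=cosφ1·sinφ2-sinφ1·cosφ2·cosΔλ=0.18375471; θ=atan2(y, x)=-50.4340° <0 so +360° → 309.5660° ≈ 309.6°
Leg 3: φ1=-0.5568822, φ2=0.8532304, Δφ=1.4101126, Δλ=-1.9797008 rad; a=sin²(Δφ/2)+cosφ1·cosφ2·sin²(Δλ/2)=0.8100756526; c=2·atan2(√a, √(1-a))=2.239731888; dist=6371·c=14269.332 ≈ 14269.3 km; running total=41344.6 km
Leg 3 bearing: y=sinΔλ·cosφ2=-0.60334213, x=cosφ1·sinφ2-sinφ1·cosφ2·cosΔλ=0.50138870; θ=atan2(y, x)=-50.2728° <0 so +360° → 309.7272° ≈ 309.7°
Leg 4: φ1=0.8532304, φ2=-0.5906735, Δφ=-1.4439039, Δλ=2.5975386 rad; a=sin²(Δφ/2)+cosφ1·cosφ2·sin²(Δλ/2)=0.9434381103; c=2·atan2(√a, √(1-a))=2.661335663; dist=6371·c=16955.370 ≈ 16955.4 km; running total=58300.0 km
Leg 4 bearing: y=sinΔλ·cosφ2=0.42990826, x=cosφ1·sinφ2-sinφ1·cosφ2·cosΔλ=0.16920240; θ=atan2(y, x)=68.5165° ≈ 68.5°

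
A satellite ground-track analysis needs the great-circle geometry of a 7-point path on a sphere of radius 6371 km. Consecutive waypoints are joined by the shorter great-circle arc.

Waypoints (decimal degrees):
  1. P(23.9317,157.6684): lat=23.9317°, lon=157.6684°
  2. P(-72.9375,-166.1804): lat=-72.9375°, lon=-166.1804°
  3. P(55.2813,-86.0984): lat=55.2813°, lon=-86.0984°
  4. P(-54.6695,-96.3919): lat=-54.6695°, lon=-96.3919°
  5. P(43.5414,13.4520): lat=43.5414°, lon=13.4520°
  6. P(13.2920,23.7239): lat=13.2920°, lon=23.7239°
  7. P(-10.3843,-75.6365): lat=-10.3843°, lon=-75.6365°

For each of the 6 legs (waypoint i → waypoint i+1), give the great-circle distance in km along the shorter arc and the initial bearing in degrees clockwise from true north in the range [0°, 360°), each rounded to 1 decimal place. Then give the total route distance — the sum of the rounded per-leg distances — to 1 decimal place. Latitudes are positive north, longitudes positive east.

Leg 1: φ1=0.4176870, φ2=-1.2729995, Δφ=-1.6906865, Δλ=-5.6522278 rad; a=sin²(Δφ/2)+cosφ1·cosφ2·sin²(Δλ/2)=0.5856197936; c=2·atan2(√a, √(1-a))=1.742884030; dist=6371·c=11103.914 ≈ 11103.9 km; running total=11103.9 km
Leg 1 bearing: y=sinΔλ·cosφ2=0.17309065, x=cosφ1·sinφ2-sinφ1·cosφ2·cosΔλ=-0.96990547; θ=atan2(y, x)=169.8814° ≈ 169.9°
Leg 2: φ1=-1.2729995, φ2=0.9648407, Δφ=2.2378402, Δλ=1.3976946 rad; a=sin²(Δφ/2)+cosφ1·cosφ2·sin²(Δλ/2)=0.8784982475; c=2·atan2(√a, √(1-a))=2.429500522; dist=6371·c=15478.348 ≈ 15478.3 km; running total=26582.2 km
Leg 2 bearing: y=sinΔλ·cosφ2=0.56103608, x=cosφ1·sinφ2-sinφ1·cosφ2·cosΔλ=0.33495496; θ=atan2(y, x)=59.1616° ≈ 59.2°
Leg 3: φ1=0.9648407, φ2=-0.9541628, Δφ=-1.9190035, Δλ=-0.1796555 rad; a=sin²(Δφ/2)+cosφ1·cosφ2·sin²(Δλ/2)=0.6732570630; c=2·atan2(√a, √(1-a))=1.924648762; dist=6371·c=12261.937 ≈ 12261.9 km; running total=38844.1 km
Leg 3 bearing: y=sinΔλ·cosφ2=-0.10333534, x=cosφ1·sinφ2-sinφ1·cosφ2·cosΔλ=-0.93233565; θ=atan2(y, x)=-173.6754° <0 so +360° → 186.3246° ≈ 186.3°
Leg 4: φ1=-0.9541628, φ2=0.7599408, Δφ=1.7141036, Δλ=1.9171377 rad; a=sin²(Δφ/2)+cosφ1·cosφ2·sin²(Δλ/2)=0.8521527656; c=2·atan2(√a, √(1-a))=2.352240730; dist=6371·c=14986.126 ≈ 14986.1 km; running total=53830.2 km
Leg 4 bearing: y=sinΔλ·cosφ2=0.68183431, x=cosφ1·sinφ2-sinφ1·cosφ2·cosΔλ=0.19762515; θ=atan2(y, x)=73.8361° ≈ 73.8°
Leg 5: φ1=0.7599408, φ2=0.2319892, Δφ=-0.5279516, Δλ=0.1792785 rad; a=sin²(Δφ/2)+cosφ1·cosφ2·sin²(Δλ/2)=0.0737329351; c=2·atan2(√a, √(1-a))=0.549981618; dist=6371·c=3503.933 ≈ 3503.9 km; running total=57334.1 km
Leg 5 bearing: y=sinΔλ·cosφ2=0.17354265, x=cosφ1·sinφ2-sinφ1·cosφ2·cosΔλ=-0.49301978; θ=atan2(y, x)=160.6080° ≈ 160.6°
Leg 6: φ1=0.2319892, φ2=-0.1812402, Δφ=-0.4132294, Δλ=-1.7341661 rad; a=sin²(Δφ/2)+cosφ1·cosφ2·sin²(Δλ/2)=0.5985681333; c=2·atan2(√a, √(1-a))=1.769232329; dist=6371·c=11271.779 ≈ 11271.8 km; running total=68605.9 km
Leg 6 bearing: y=sinΔλ·cosφ2=-0.97052380, x=cosφ1·sinφ2-sinφ1·cosφ2·cosΔλ=-0.13863927; θ=atan2(y, x)=-98.1297° <0 so +360° → 261.8703° ≈ 261.9°

Leg 1: dist=11103.9 km, bearing=169.9°
Leg 2: dist=15478.3 km, bearing=59.2°
Leg 3: dist=12261.9 km, bearing=186.3°
Leg 4: dist=14986.1 km, bearing=73.8°
Leg 5: dist=3503.9 km, bearing=160.6°
Leg 6: dist=11271.8 km, bearing=261.9°
Total: 68605.9 km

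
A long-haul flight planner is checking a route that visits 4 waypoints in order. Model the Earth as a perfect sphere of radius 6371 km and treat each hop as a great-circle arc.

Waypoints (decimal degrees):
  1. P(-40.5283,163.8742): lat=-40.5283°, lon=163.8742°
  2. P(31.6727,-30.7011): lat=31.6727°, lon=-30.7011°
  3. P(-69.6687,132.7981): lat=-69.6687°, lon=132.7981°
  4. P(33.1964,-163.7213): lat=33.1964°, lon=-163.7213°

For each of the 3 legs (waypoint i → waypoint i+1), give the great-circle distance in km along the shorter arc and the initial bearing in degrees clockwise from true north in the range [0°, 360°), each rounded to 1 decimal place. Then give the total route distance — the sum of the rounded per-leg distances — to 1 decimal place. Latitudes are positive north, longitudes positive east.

Leg 1: φ1=-0.7073523, φ2=0.5527929, Δφ=1.2601452, Δλ=-3.3959796 rad; a=sin²(Δφ/2)+cosφ1·cosφ2·sin²(Δλ/2)=0.9836307160; c=2·atan2(√a, √(1-a))=2.885004346; dist=6371·c=18380.363 ≈ 18380.4 km; running total=18380.4 km
Leg 1 bearing: y=sinΔλ·cosφ2=0.21417144, x=cosφ1·sinφ2-sinφ1·cosφ2·cosΔλ=-0.13614668; θ=atan2(y, x)=122.4437° ≈ 122.4°
Leg 2: φ1=0.5527929, φ2=-1.2159482, Δφ=-1.7687411, Δλ=2.8535994 rad; a=sin²(Δφ/2)+cosφ1·cosφ2·sin²(Δλ/2)=0.8879377874; c=2·atan2(√a, √(1-a))=2.458898089; dist=6371·c=15665.640 ≈ 15665.6 km; running total=34046.0 km
Leg 2 bearing: y=sinΔλ·cosφ2=0.09868520, x=cosφ1·sinφ2-sinφ1·cosφ2·cosΔλ=-0.62311983; θ=atan2(y, x)=171.0007° ≈ 171.0°
Leg 3: φ1=-1.2159482, φ2=0.5793865, Δφ=1.7953347, Δλ=-5.1752398 rad; a=sin²(Δφ/2)+cosφ1·cosφ2·sin²(Δλ/2)=0.6917914501; c=2·atan2(√a, √(1-a))=1.964469182; dist=6371·c=12515.633 ≈ 12515.6 km; running total=46561.6 km
Leg 3 bearing: y=sinΔλ·cosφ2=0.74875346, x=cosφ1·sinφ2-sinφ1·cosφ2·cosΔλ=0.54058525; θ=atan2(y, x)=54.1715° ≈ 54.2°

Leg 1: dist=18380.4 km, bearing=122.4°
Leg 2: dist=15665.6 km, bearing=171.0°
Leg 3: dist=12515.6 km, bearing=54.2°
Total: 46561.6 km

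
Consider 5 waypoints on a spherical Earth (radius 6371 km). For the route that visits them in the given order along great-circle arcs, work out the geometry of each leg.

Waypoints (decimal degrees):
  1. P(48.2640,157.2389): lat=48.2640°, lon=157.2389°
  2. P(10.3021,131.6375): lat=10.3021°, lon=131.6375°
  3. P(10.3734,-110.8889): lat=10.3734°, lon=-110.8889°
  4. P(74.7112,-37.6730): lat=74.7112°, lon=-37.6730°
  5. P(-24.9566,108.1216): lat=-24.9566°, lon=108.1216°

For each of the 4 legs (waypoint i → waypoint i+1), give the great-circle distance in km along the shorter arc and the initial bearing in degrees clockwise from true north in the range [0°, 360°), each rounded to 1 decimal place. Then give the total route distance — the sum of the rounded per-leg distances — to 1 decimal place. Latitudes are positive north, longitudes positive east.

Leg 1: φ1=0.8423657, φ2=0.1798056, Δφ=-0.6625601, Δλ=-0.4468287 rad; a=sin²(Δφ/2)+cosφ1·cosφ2·sin²(Δλ/2)=0.1379417105; c=2·atan2(√a, √(1-a))=0.761043714; dist=6371·c=4848.610 ≈ 4848.6 km; running total=4848.6 km
Leg 1 bearing: y=sinΔλ·cosφ2=-0.42514155, x=cosφ1·sinφ2-sinφ1·cosφ2·cosΔλ=-0.54305602; θ=atan2(y, x)=-141.9437° <0 so +360° → 218.0563° ≈ 218.1°
Leg 2: φ1=0.1798056, φ2=0.1810500, Δφ=0.0012444, Δλ=-4.2328842 rad; a=sin²(Δφ/2)+cosφ1·cosφ2·sin²(Δλ/2)=0.7071406694; c=2·atan2(√a, √(1-a))=1.997949379; dist=6371·c=12728.935 ≈ 12728.9 km; running total=17577.5 km
Leg 2 bearing: y=sinΔλ·cosφ2=0.87272198, x=cosφ1·sinφ2-sinφ1·cosφ2·cosΔλ=0.25831631; θ=atan2(y, x)=73.5118° ≈ 73.5°
Leg 3: φ1=0.1810500, φ2=1.3039564, Δφ=1.1229064, Δλ=1.2778585 rad; a=sin²(Δφ/2)+cosφ1·cosφ2·sin²(Δλ/2)=0.3757057485; c=2·atan2(√a, √(1-a))=1.319573586; dist=6371·c=8407.003 ≈ 8407.0 km; running total=25984.5 km
Leg 3 bearing: y=sinΔλ·cosφ2=0.25245145, x=cosφ1·sinφ2-sinφ1·cosφ2·cosΔλ=0.93513209; θ=atan2(y, x)=15.1076° ≈ 15.1°
Leg 4: φ1=1.3039564, φ2=-0.4355748, Δφ=-1.7395313, Δλ=2.5445958 rad; a=sin²(Δφ/2)+cosφ1·cosφ2·sin²(Δλ/2)=0.8023556431; c=2·atan2(√a, √(1-a))=2.220199641; dist=6371·c=14144.892 ≈ 14144.9 km; running total=40129.4 km
Leg 4 bearing: y=sinΔλ·cosφ2=0.50967100, x=cosφ1·sinφ2-sinφ1·cosφ2·cosΔλ=0.61201285; θ=atan2(y, x)=39.7868° ≈ 39.8°

Leg 1: dist=4848.6 km, bearing=218.1°
Leg 2: dist=12728.9 km, bearing=73.5°
Leg 3: dist=8407.0 km, bearing=15.1°
Leg 4: dist=14144.9 km, bearing=39.8°
Total: 40129.4 km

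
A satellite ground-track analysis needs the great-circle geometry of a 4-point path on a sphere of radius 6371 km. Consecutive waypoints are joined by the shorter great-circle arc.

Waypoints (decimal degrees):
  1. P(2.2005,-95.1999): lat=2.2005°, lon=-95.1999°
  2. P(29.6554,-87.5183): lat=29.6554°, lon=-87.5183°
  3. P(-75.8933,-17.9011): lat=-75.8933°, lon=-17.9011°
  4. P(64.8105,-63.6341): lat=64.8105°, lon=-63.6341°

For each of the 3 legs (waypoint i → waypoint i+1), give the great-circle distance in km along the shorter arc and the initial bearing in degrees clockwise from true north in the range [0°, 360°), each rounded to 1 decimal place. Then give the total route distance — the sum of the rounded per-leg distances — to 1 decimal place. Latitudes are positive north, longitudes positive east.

Leg 1: dist=3158.8 km, bearing=14.1°
Leg 2: dist=12671.7 km, bearing=165.5°
Leg 3: dist=15971.0 km, bearing=329.1°
Total: 31801.5 km

Leg 1: φ1=0.0384060, φ2=0.5175844, Δφ=0.4791784, Δλ=0.1340692 rad; a=sin²(Δφ/2)+cosφ1·cosφ2·sin²(Δλ/2)=0.0602093163; c=2·atan2(√a, √(1-a))=0.495814789; dist=6371·c=3158.836 ≈ 3158.8 km; running total=3158.8 km
Leg 1 bearing: y=sinΔλ·cosφ2=0.11615970, x=cosφ1·sinφ2-sinφ1·cosφ2·cosΔλ=0.46134970; θ=atan2(y, x)=14.1323° ≈ 14.1°
Leg 2: φ1=0.5175844, φ2=-1.3245880, Δφ=-1.8421723, Δλ=1.2150494 rad; a=sin²(Δφ/2)+cosφ1·cosφ2·sin²(Δλ/2)=0.7030460339; c=2·atan2(√a, √(1-a))=1.988969883; dist=6371·c=12671.727 ≈ 12671.7 km; running total=15830.5 km
Leg 2 bearing: y=sinΔλ·cosφ2=0.22846776, x=cosφ1·sinφ2-sinφ1·cosφ2·cosΔλ=-0.88481168; θ=atan2(y, x)=165.5219° ≈ 165.5°
Leg 3: φ1=-1.3245880, φ2=1.1311566, Δφ=2.4557446, Δλ=-0.7981914 rad; a=sin²(Δφ/2)+cosφ1·cosφ2·sin²(Δλ/2)=0.9026048032; c=2·atan2(√a, √(1-a))=2.506825184; dist=6371·c=15970.983 ≈ 15971.0 km; running total=31801.5 km
Leg 3 bearing: y=sinΔλ·cosφ2=-0.30477962, x=cosφ1·sinφ2-sinφ1·cosφ2·cosΔλ=0.50867167; θ=atan2(y, x)=-30.9287° <0 so +360° → 329.0713° ≈ 329.1°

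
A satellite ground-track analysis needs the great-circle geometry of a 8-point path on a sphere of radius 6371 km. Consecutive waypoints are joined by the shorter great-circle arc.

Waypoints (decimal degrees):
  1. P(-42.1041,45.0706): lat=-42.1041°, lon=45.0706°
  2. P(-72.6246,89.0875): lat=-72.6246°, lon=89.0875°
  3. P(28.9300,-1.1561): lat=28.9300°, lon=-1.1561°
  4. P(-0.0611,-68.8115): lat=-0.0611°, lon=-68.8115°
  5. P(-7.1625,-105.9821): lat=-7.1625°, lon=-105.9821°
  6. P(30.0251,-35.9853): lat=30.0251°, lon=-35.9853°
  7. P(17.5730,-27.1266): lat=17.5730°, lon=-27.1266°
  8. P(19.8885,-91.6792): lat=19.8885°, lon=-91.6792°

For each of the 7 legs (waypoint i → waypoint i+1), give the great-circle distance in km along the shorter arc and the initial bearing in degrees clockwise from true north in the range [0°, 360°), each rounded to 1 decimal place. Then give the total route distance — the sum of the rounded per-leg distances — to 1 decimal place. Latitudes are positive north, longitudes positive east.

Leg 1: dist=4108.0 km, bearing=159.8°
Leg 2: dist=13072.8 km, bearing=279.1°
Leg 3: dist=7850.0 km, bearing=258.7°
Leg 4: dist=4196.9 km, bearing=258.3°
Leg 5: dist=8519.4 km, bearing=56.8°
Leg 6: dist=1650.5 km, bearing=145.0°
Leg 7: dist=6760.3 km, bearing=283.4°
Total: 46157.9 km

Leg 1: φ1=-0.7348552, φ2=-1.2675384, Δφ=-0.5326832, Δλ=0.7682398 rad; a=sin²(Δφ/2)+cosφ1·cosφ2·sin²(Δλ/2)=0.1003908628; c=2·atan2(√a, √(1-a))=0.644802855; dist=6371·c=4108.039 ≈ 4108.0 km; running total=4108.0 km
Leg 1 bearing: y=sinΔλ·cosφ2=0.20750992, x=cosφ1·sinφ2-sinφ1·cosφ2·cosΔλ=-0.56408313; θ=atan2(y, x)=159.8029° ≈ 159.8°
Leg 2: φ1=-1.2675384, φ2=0.5049238, Δφ=1.7724621, Δλ=-1.5750479 rad; a=sin²(Δφ/2)+cosφ1·cosφ2·sin²(Δλ/2)=0.7313890915; c=2·atan2(√a, √(1-a))=2.051922941; dist=6371·c=13072.801 ≈ 13072.8 km; running total=17180.8 km
Leg 2 bearing: y=sinΔλ·cosφ2=-0.87520345, x=cosφ1·sinφ2-sinφ1·cosφ2·cosΔλ=0.14090874; θ=atan2(y, x)=-80.8538° <0 so +360° → 279.1462° ≈ 279.1°
Leg 3: φ1=0.5049238, φ2=-0.0010664, Δφ=-0.5059901, Δλ=-1.1808095 rad; a=sin²(Δφ/2)+cosφ1·cosφ2·sin²(Δλ/2)=0.3338907405; c=2·atan2(√a, √(1-a))=1.232141610; dist=6371·c=7849.974 ≈ 7850.0 km; running total=25030.8 km
Leg 3 bearing: y=sinΔλ·cosφ2=-0.92491354, x=cosφ1·sinφ2-sinφ1·cosφ2·cosΔλ=-0.18483994; θ=atan2(y, x)=-101.3014° <0 so +360° → 258.6986° ≈ 258.7°
Leg 4: φ1=-0.0010664, φ2=-0.1250092, Δφ=-0.1239428, Δλ=-0.6487494 rad; a=sin²(Δφ/2)+cosφ1·cosφ2·sin²(Δλ/2)=0.1046227820; c=2·atan2(√a, √(1-a))=0.658755839; dist=6371·c=4196.933 ≈ 4196.9 km; running total=29227.7 km
Leg 4 bearing: y=sinΔλ·cosφ2=-0.59947553, x=cosφ1·sinφ2-sinφ1·cosφ2·cosΔλ=-0.12384068; θ=atan2(y, x)=-101.6721° <0 so +360° → 258.3279° ≈ 258.3°
Leg 5: φ1=-0.1250092, φ2=0.5240369, Δφ=0.6490461, Δλ=1.2216746 rad; a=sin²(Δφ/2)+cosφ1·cosφ2·sin²(Δλ/2)=0.3842658752; c=2·atan2(√a, √(1-a))=1.337209678; dist=6371·c=8519.363 ≈ 8519.4 km; running total=37747.1 km
Leg 5 bearing: y=sinΔλ·cosφ2=0.81357523, x=cosφ1·sinφ2-sinφ1·cosφ2·cosΔλ=0.53340209; θ=atan2(y, x)=56.7501° ≈ 56.8°
Leg 6: φ1=0.5240369, φ2=0.3067067, Δφ=-0.2173301, Δλ=0.1546135 rad; a=sin²(Δφ/2)+cosφ1·cosφ2·sin²(Δλ/2)=0.0166847499; c=2·atan2(√a, √(1-a))=0.259062759; dist=6371·c=1650.489 ≈ 1650.5 km; running total=39397.6 km
Leg 6 bearing: y=sinΔλ·cosφ2=0.14681158, x=cosφ1·sinφ2-sinφ1·cosφ2·cosΔλ=-0.20993293; θ=atan2(y, x)=145.0339° ≈ 145.0°
Leg 7: φ1=0.3067067, φ2=0.3471198, Δφ=0.0404131, Δλ=-1.1266554 rad; a=sin²(Δφ/2)+cosφ1·cosφ2·sin²(Δλ/2)=0.2560454176; c=2·atan2(√a, √(1-a))=1.061103472; dist=6371·c=6760.290 ≈ 6760.3 km; running total=46157.9 km
Leg 7 bearing: y=sinΔλ·cosφ2=-0.84912317, x=cosφ1·sinφ2-sinφ1·cosφ2·cosΔλ=0.20232274; θ=atan2(y, x)=-76.5979° <0 so +360° → 283.4021° ≈ 283.4°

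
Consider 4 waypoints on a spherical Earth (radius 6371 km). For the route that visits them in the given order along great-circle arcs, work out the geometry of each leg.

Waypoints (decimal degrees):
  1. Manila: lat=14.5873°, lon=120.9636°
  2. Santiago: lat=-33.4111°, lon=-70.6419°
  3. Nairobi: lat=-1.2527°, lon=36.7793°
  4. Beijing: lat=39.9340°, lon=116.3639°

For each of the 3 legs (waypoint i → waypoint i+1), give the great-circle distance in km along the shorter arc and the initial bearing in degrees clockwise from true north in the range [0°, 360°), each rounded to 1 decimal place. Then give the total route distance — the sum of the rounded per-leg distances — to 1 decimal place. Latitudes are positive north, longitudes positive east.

Leg 1: dist=17617.1 km, bearing=152.8°
Leg 2: dist=11537.3 km, bearing=100.9°
Leg 3: dist=9211.9 km, bearing=49.5°
Total: 38366.3 km

Leg 1: φ1=0.2545964, φ2=-0.5831337, Δφ=-0.8377301, Δλ=-3.3441468 rad; a=sin²(Δφ/2)+cosφ1·cosφ2·sin²(Δλ/2)=0.9649999611; c=2·atan2(√a, √(1-a))=2.765208960; dist=6371·c=17617.146 ≈ 17617.1 km; running total=17617.1 km
Leg 1 bearing: y=sinΔλ·cosφ2=0.16792652, x=cosφ1·sinφ2-sinφ1·cosφ2·cosΔλ=-0.32695692; θ=atan2(y, x)=152.8148° ≈ 152.8°
Leg 2: φ1=-0.5831337, φ2=-0.0218637, Δφ=0.5612700, Δλ=1.8748536 rad; a=sin²(Δφ/2)+cosφ1·cosφ2·sin²(Δλ/2)=0.6189092537; c=2·atan2(√a, √(1-a))=1.810915629; dist=6371·c=11537.343 ≈ 11537.3 km; running total=29154.4 km
Leg 2 bearing: y=sinΔλ·cosφ2=0.95390158, x=cosφ1·sinφ2-sinφ1·cosφ2·cosΔλ=-0.18306868; θ=atan2(y, x)=100.8639° ≈ 100.9°
Leg 3: φ1=-0.0218637, φ2=0.6969798, Δφ=0.7188435, Δλ=1.3890133 rad; a=sin²(Δφ/2)+cosφ1·cosφ2·sin²(Δλ/2)=0.4377222429; c=2·atan2(√a, √(1-a))=1.445916483; dist=6371·c=9211.934 ≈ 9211.9 km; running total=38366.3 km
Leg 3 bearing: y=sinΔλ·cosφ2=0.75415000, x=cosφ1·sinφ2-sinφ1·cosφ2·cosΔλ=0.64478190; θ=atan2(y, x)=49.4703° ≈ 49.5°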